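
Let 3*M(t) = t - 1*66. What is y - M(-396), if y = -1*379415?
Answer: -379261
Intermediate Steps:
M(t) = -22 + t/3 (M(t) = (t - 1*66)/3 = (t - 66)/3 = (-66 + t)/3 = -22 + t/3)
y = -379415
y - M(-396) = -379415 - (-22 + (⅓)*(-396)) = -379415 - (-22 - 132) = -379415 - 1*(-154) = -379415 + 154 = -379261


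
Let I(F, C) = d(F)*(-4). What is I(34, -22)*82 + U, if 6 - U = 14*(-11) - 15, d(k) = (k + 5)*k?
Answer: -434753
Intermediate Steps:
d(k) = k*(5 + k) (d(k) = (5 + k)*k = k*(5 + k))
U = 175 (U = 6 - (14*(-11) - 15) = 6 - (-154 - 15) = 6 - 1*(-169) = 6 + 169 = 175)
I(F, C) = -4*F*(5 + F) (I(F, C) = (F*(5 + F))*(-4) = -4*F*(5 + F))
I(34, -22)*82 + U = -4*34*(5 + 34)*82 + 175 = -4*34*39*82 + 175 = -5304*82 + 175 = -434928 + 175 = -434753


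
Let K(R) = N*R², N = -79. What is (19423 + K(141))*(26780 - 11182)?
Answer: -24195243248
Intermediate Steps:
K(R) = -79*R²
(19423 + K(141))*(26780 - 11182) = (19423 - 79*141²)*(26780 - 11182) = (19423 - 79*19881)*15598 = (19423 - 1570599)*15598 = -1551176*15598 = -24195243248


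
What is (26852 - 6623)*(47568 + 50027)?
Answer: 1974249255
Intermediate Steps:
(26852 - 6623)*(47568 + 50027) = 20229*97595 = 1974249255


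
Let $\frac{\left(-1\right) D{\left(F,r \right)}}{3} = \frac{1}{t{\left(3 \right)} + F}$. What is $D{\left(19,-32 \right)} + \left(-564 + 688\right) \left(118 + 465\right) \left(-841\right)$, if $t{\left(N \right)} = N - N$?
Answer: $- \frac{1155153871}{19} \approx -6.0798 \cdot 10^{7}$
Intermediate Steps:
$t{\left(N \right)} = 0$
$D{\left(F,r \right)} = - \frac{3}{F}$ ($D{\left(F,r \right)} = - \frac{3}{0 + F} = - \frac{3}{F}$)
$D{\left(19,-32 \right)} + \left(-564 + 688\right) \left(118 + 465\right) \left(-841\right) = - \frac{3}{19} + \left(-564 + 688\right) \left(118 + 465\right) \left(-841\right) = \left(-3\right) \frac{1}{19} + 124 \cdot 583 \left(-841\right) = - \frac{3}{19} + 72292 \left(-841\right) = - \frac{3}{19} - 60797572 = - \frac{1155153871}{19}$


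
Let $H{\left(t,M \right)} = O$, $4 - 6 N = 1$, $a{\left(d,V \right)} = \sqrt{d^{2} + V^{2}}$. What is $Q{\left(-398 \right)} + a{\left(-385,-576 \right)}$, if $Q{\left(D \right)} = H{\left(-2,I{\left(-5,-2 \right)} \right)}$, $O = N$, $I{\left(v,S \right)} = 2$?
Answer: $\frac{1}{2} + \sqrt{480001} \approx 693.32$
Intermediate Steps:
$a{\left(d,V \right)} = \sqrt{V^{2} + d^{2}}$
$N = \frac{1}{2}$ ($N = \frac{2}{3} - \frac{1}{6} = \frac{1}{2} \approx 0.5$)
$O = \frac{1}{2} \approx 0.5$
$H{\left(t,M \right)} = \frac{1}{2}$
$Q{\left(D \right)} = \frac{1}{2}$
$Q{\left(-398 \right)} + a{\left(-385,-576 \right)} = \frac{1}{2} + \sqrt{\left(-576\right)^{2} + \left(-385\right)^{2}} = \frac{1}{2} + \sqrt{331776 + 148225} = \frac{1}{2} + \sqrt{480001}$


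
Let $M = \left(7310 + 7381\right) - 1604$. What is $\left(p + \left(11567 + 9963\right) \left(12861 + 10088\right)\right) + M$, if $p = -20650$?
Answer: $494084407$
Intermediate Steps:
$M = 13087$ ($M = 14691 - 1604 = 13087$)
$\left(p + \left(11567 + 9963\right) \left(12861 + 10088\right)\right) + M = \left(-20650 + \left(11567 + 9963\right) \left(12861 + 10088\right)\right) + 13087 = \left(-20650 + 21530 \cdot 22949\right) + 13087 = \left(-20650 + 494091970\right) + 13087 = 494071320 + 13087 = 494084407$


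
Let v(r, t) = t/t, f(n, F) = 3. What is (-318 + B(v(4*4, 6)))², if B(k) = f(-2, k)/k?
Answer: 99225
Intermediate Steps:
v(r, t) = 1
B(k) = 3/k
(-318 + B(v(4*4, 6)))² = (-318 + 3/1)² = (-318 + 3*1)² = (-318 + 3)² = (-315)² = 99225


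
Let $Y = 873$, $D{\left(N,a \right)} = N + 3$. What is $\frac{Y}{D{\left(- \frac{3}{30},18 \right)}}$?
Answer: $\frac{8730}{29} \approx 301.03$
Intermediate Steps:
$D{\left(N,a \right)} = 3 + N$
$\frac{Y}{D{\left(- \frac{3}{30},18 \right)}} = \frac{873}{3 - \frac{3}{30}} = \frac{873}{3 - \frac{1}{10}} = \frac{873}{\frac{29}{10}} = 873 \cdot \frac{10}{29} = \frac{8730}{29}$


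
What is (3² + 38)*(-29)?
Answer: -1363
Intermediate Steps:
(3² + 38)*(-29) = (9 + 38)*(-29) = 47*(-29) = -1363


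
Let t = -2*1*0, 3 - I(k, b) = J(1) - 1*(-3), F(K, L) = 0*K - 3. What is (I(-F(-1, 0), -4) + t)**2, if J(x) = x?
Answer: 1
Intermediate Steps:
F(K, L) = -3 (F(K, L) = 0 - 3 = -3)
I(k, b) = -1 (I(k, b) = 3 - (1 - 1*(-3)) = 3 - (1 + 3) = 3 - 1*4 = 3 - 4 = -1)
t = 0 (t = -2*0 = 0)
(I(-F(-1, 0), -4) + t)**2 = (-1 + 0)**2 = (-1)**2 = 1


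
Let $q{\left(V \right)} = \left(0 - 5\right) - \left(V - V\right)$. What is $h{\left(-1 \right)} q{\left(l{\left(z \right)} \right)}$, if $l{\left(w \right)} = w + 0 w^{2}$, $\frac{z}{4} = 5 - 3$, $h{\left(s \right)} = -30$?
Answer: $150$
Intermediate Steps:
$z = 8$ ($z = 4 \left(5 - 3\right) = 4 \cdot 2 = 8$)
$l{\left(w \right)} = w$ ($l{\left(w \right)} = w + 0 = w$)
$q{\left(V \right)} = -5$ ($q{\left(V \right)} = \left(0 - 5\right) - 0 = -5 + 0 = -5$)
$h{\left(-1 \right)} q{\left(l{\left(z \right)} \right)} = \left(-30\right) \left(-5\right) = 150$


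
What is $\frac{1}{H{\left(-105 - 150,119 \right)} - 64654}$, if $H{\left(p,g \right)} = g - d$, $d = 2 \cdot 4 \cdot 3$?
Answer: $- \frac{1}{64559} \approx -1.549 \cdot 10^{-5}$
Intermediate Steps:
$d = 24$ ($d = 8 \cdot 3 = 24$)
$H{\left(p,g \right)} = -24 + g$ ($H{\left(p,g \right)} = g - 24 = -24 + g$)
$\frac{1}{H{\left(-105 - 150,119 \right)} - 64654} = \frac{1}{\left(-24 + 119\right) - 64654} = \frac{1}{95 - 64654} = \frac{1}{-64559} = - \frac{1}{64559}$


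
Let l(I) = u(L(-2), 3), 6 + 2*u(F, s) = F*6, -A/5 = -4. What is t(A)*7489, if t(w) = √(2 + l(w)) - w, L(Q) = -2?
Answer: -149780 + 7489*I*√7 ≈ -1.4978e+5 + 19814.0*I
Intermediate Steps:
A = 20 (A = -5*(-4) = 20)
u(F, s) = -3 + 3*F (u(F, s) = -3 + (F*6)/2 = -3 + (6*F)/2 = -3 + 3*F)
l(I) = -9 (l(I) = -3 + 3*(-2) = -3 - 6 = -9)
t(w) = -w + I*√7 (t(w) = √(2 - 9) - w = √(-7) - w = I*√7 - w = -w + I*√7)
t(A)*7489 = (-1*20 + I*√7)*7489 = (-20 + I*√7)*7489 = -149780 + 7489*I*√7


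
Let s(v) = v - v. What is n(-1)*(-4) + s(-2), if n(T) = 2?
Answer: -8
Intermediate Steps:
s(v) = 0
n(-1)*(-4) + s(-2) = 2*(-4) + 0 = -8 + 0 = -8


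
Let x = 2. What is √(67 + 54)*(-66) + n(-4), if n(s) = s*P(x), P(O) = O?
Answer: -734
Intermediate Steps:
n(s) = 2*s (n(s) = s*2 = 2*s)
√(67 + 54)*(-66) + n(-4) = √(67 + 54)*(-66) + 2*(-4) = √121*(-66) - 8 = 11*(-66) - 8 = -726 - 8 = -734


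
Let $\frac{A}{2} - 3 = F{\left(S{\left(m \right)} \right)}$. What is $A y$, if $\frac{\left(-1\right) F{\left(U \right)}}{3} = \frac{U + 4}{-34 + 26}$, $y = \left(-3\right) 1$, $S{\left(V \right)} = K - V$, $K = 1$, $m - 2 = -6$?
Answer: $- \frac{153}{4} \approx -38.25$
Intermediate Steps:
$m = -4$ ($m = 2 - 6 = -4$)
$S{\left(V \right)} = 1 - V$
$y = -3$
$F{\left(U \right)} = \frac{3}{2} + \frac{3 U}{8}$ ($F{\left(U \right)} = - 3 \frac{U + 4}{-34 + 26} = - 3 \frac{4 + U}{-8} = - 3 \left(4 + U\right) \left(- \frac{1}{8}\right) = - 3 \left(- \frac{1}{2} - \frac{U}{8}\right) = \frac{3}{2} + \frac{3 U}{8}$)
$A = \frac{51}{4}$ ($A = 6 + 2 \left(\frac{3}{2} + \frac{3 \left(1 - -4\right)}{8}\right) = 6 + 2 \left(\frac{3}{2} + \frac{3 \left(1 + 4\right)}{8}\right) = 6 + 2 \left(\frac{3}{2} + \frac{3}{8} \cdot 5\right) = 6 + 2 \left(\frac{3}{2} + \frac{15}{8}\right) = 6 + 2 \cdot \frac{27}{8} = 6 + \frac{27}{4} = \frac{51}{4} \approx 12.75$)
$A y = \frac{51}{4} \left(-3\right) = - \frac{153}{4}$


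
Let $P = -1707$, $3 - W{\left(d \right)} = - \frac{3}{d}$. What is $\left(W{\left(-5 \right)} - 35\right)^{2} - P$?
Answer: $\frac{69244}{25} \approx 2769.8$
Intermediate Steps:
$W{\left(d \right)} = 3 + \frac{3}{d}$ ($W{\left(d \right)} = 3 - - \frac{3}{d} = 3 + \frac{3}{d}$)
$\left(W{\left(-5 \right)} - 35\right)^{2} - P = \left(\left(3 + \frac{3}{-5}\right) - 35\right)^{2} - -1707 = \left(\left(3 + 3 \left(- \frac{1}{5}\right)\right) - 35\right)^{2} + 1707 = \left(\left(3 - \frac{3}{5}\right) - 35\right)^{2} + 1707 = \left(\frac{12}{5} - 35\right)^{2} + 1707 = \left(- \frac{163}{5}\right)^{2} + 1707 = \frac{26569}{25} + 1707 = \frac{69244}{25}$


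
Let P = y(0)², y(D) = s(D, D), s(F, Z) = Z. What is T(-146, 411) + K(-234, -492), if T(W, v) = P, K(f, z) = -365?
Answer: -365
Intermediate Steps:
y(D) = D
P = 0 (P = 0² = 0)
T(W, v) = 0
T(-146, 411) + K(-234, -492) = 0 - 365 = -365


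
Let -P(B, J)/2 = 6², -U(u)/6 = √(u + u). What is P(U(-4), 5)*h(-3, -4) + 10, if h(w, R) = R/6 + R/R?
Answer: -14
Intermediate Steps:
h(w, R) = 1 + R/6 (h(w, R) = R*(⅙) + 1 = R/6 + 1 = 1 + R/6)
U(u) = -6*√2*√u (U(u) = -6*√(u + u) = -6*√2*√u)
P(B, J) = -72 (P(B, J) = -2*6² = -2*36 = -72)
P(U(-4), 5)*h(-3, -4) + 10 = -72*(1 + (⅙)*(-4)) + 10 = -72*(1 - ⅔) + 10 = -72*⅓ + 10 = -24 + 10 = -14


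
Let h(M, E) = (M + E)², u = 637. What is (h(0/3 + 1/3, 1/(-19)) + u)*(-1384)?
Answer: -2864698696/3249 ≈ -8.8172e+5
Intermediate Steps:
h(M, E) = (E + M)²
(h(0/3 + 1/3, 1/(-19)) + u)*(-1384) = ((1/(-19) + (0/3 + 1/3))² + 637)*(-1384) = ((-1/19 + (0*(⅓) + 1*(⅓)))² + 637)*(-1384) = ((-1/19 + (0 + ⅓))² + 637)*(-1384) = ((-1/19 + ⅓)² + 637)*(-1384) = ((16/57)² + 637)*(-1384) = (256/3249 + 637)*(-1384) = (2069869/3249)*(-1384) = -2864698696/3249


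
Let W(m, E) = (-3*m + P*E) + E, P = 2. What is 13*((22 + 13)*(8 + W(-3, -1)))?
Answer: 6370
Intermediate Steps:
W(m, E) = -3*m + 3*E (W(m, E) = (-3*m + 2*E) + E = -3*m + 3*E)
13*((22 + 13)*(8 + W(-3, -1))) = 13*((22 + 13)*(8 + (-3*(-3) + 3*(-1)))) = 13*(35*(8 + (9 - 3))) = 13*(35*(8 + 6)) = 13*(35*14) = 13*490 = 6370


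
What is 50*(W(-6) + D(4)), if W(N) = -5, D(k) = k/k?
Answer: -200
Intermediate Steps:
D(k) = 1
50*(W(-6) + D(4)) = 50*(-5 + 1) = 50*(-4) = -200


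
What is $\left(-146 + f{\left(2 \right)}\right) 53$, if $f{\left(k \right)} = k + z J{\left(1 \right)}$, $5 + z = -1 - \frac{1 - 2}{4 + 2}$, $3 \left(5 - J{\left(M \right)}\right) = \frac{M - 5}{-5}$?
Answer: $- \frac{163717}{18} \approx -9095.4$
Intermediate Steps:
$J{\left(M \right)} = \frac{14}{3} + \frac{M}{15}$ ($J{\left(M \right)} = 5 - \frac{\left(M - 5\right) \frac{1}{-5}}{3} = 5 - \frac{\left(M - 5\right) \left(- \frac{1}{5}\right)}{3} = 5 - \frac{\left(-5 + M\right) \left(- \frac{1}{5}\right)}{3} = 5 - \frac{1 - \frac{M}{5}}{3} = 5 + \left(- \frac{1}{3} + \frac{M}{15}\right) = \frac{14}{3} + \frac{M}{15}$)
$z = - \frac{35}{6}$ ($z = -5 - \left(1 + \frac{1 - 2}{4 + 2}\right) = -5 - \left(1 - \frac{1}{6}\right) = -5 - \frac{5}{6} = - \frac{35}{6} \approx -5.8333$)
$f{\left(k \right)} = - \frac{497}{18} + k$ ($f{\left(k \right)} = k - \frac{35 \left(\frac{14}{3} + \frac{1}{15} \cdot 1\right)}{6} = k - \frac{35 \left(\frac{14}{3} + \frac{1}{15}\right)}{6} = k - \frac{497}{18} = - \frac{497}{18} + k$)
$\left(-146 + f{\left(2 \right)}\right) 53 = \left(-146 + \left(- \frac{497}{18} + 2\right)\right) 53 = \left(-146 - \frac{461}{18}\right) 53 = \left(- \frac{3089}{18}\right) 53 = - \frac{163717}{18}$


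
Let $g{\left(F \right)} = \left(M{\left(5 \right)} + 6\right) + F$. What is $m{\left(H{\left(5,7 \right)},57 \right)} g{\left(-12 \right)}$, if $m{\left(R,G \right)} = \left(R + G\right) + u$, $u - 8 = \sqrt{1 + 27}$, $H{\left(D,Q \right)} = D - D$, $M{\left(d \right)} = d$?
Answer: $-65 - 2 \sqrt{7} \approx -70.292$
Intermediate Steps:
$H{\left(D,Q \right)} = 0$
$u = 8 + 2 \sqrt{7}$ ($u = 8 + \sqrt{1 + 27} = 8 + \sqrt{28} = 8 + 2 \sqrt{7} \approx 13.292$)
$m{\left(R,G \right)} = 8 + G + R + 2 \sqrt{7}$ ($m{\left(R,G \right)} = \left(R + G\right) + \left(8 + 2 \sqrt{7}\right) = \left(G + R\right) + \left(8 + 2 \sqrt{7}\right) = 8 + G + R + 2 \sqrt{7}$)
$g{\left(F \right)} = 11 + F$ ($g{\left(F \right)} = \left(5 + 6\right) + F = 11 + F$)
$m{\left(H{\left(5,7 \right)},57 \right)} g{\left(-12 \right)} = \left(8 + 57 + 0 + 2 \sqrt{7}\right) \left(11 - 12\right) = \left(65 + 2 \sqrt{7}\right) \left(-1\right) = -65 - 2 \sqrt{7}$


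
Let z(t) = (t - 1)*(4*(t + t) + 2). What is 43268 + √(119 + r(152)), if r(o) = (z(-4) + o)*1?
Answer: 43268 + √421 ≈ 43289.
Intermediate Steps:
z(t) = (-1 + t)*(2 + 8*t) (z(t) = (-1 + t)*(4*(2*t) + 2) = (-1 + t)*(8*t + 2) = (-1 + t)*(2 + 8*t))
r(o) = 150 + o (r(o) = ((-2 - 6*(-4) + 8*(-4)²) + o)*1 = ((-2 + 24 + 8*16) + o)*1 = ((-2 + 24 + 128) + o)*1 = (150 + o)*1 = 150 + o)
43268 + √(119 + r(152)) = 43268 + √(119 + (150 + 152)) = 43268 + √(119 + 302) = 43268 + √421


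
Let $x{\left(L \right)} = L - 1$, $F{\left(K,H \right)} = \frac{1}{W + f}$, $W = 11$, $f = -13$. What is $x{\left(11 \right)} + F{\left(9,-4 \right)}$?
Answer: $\frac{19}{2} \approx 9.5$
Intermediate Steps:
$F{\left(K,H \right)} = - \frac{1}{2}$ ($F{\left(K,H \right)} = \frac{1}{11 - 13} = \frac{1}{-2} = - \frac{1}{2}$)
$x{\left(L \right)} = -1 + L$ ($x{\left(L \right)} = L - 1 = -1 + L$)
$x{\left(11 \right)} + F{\left(9,-4 \right)} = \left(-1 + 11\right) - \frac{1}{2} = 10 - \frac{1}{2} = \frac{19}{2}$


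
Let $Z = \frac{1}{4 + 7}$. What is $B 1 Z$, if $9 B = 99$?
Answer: $1$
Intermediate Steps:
$B = 11$ ($B = \frac{1}{9} \cdot 99 = 11$)
$Z = \frac{1}{11} \approx 0.090909$
$B 1 Z = 11 \cdot 1 \cdot \frac{1}{11} = 11 \cdot \frac{1}{11} = 1$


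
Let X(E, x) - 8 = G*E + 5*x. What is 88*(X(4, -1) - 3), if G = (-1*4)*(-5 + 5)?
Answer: 0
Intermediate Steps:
G = 0 (G = -4*0 = 0)
X(E, x) = 8 + 5*x (X(E, x) = 8 + (0*E + 5*x) = 8 + (0 + 5*x) = 8 + 5*x)
88*(X(4, -1) - 3) = 88*((8 + 5*(-1)) - 3) = 88*((8 - 5) - 3) = 88*(3 - 3) = 88*0 = 0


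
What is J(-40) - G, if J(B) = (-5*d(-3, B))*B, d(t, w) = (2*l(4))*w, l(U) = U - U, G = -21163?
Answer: 21163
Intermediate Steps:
l(U) = 0
d(t, w) = 0 (d(t, w) = (2*0)*w = 0*w = 0)
J(B) = 0 (J(B) = (-5*0)*B = 0*B = 0)
J(-40) - G = 0 - 1*(-21163) = 0 + 21163 = 21163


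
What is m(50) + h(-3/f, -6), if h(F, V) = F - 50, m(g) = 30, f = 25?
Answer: -503/25 ≈ -20.120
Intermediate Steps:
h(F, V) = -50 + F
m(50) + h(-3/f, -6) = 30 + (-50 - 3/25) = 30 - 1253/25 = -503/25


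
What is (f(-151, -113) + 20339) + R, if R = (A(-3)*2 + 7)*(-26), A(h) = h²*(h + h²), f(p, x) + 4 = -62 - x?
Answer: 17396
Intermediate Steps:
f(p, x) = -66 - x (f(p, x) = -4 + (-62 - x) = -66 - x)
R = -2990 (R = (((-3)³*(1 - 3))*2 + 7)*(-26) = (-27*(-2)*2 + 7)*(-26) = (54*2 + 7)*(-26) = (108 + 7)*(-26) = 115*(-26) = -2990)
(f(-151, -113) + 20339) + R = ((-66 - 1*(-113)) + 20339) - 2990 = ((-66 + 113) + 20339) - 2990 = (47 + 20339) - 2990 = 20386 - 2990 = 17396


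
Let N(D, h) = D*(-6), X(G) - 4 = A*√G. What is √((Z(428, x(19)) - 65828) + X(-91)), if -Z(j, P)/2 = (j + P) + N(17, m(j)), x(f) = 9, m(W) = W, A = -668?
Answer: √(-66494 - 668*I*√91) ≈ 12.342 - 258.16*I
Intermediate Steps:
X(G) = 4 - 668*√G
N(D, h) = -6*D
Z(j, P) = 204 - 2*P - 2*j (Z(j, P) = -2*((j + P) - 6*17) = -2*((P + j) - 102) = -2*(-102 + P + j) = 204 - 2*P - 2*j)
√((Z(428, x(19)) - 65828) + X(-91)) = √(((204 - 2*9 - 2*428) - 65828) + (4 - 668*I*√91)) = √(((204 - 18 - 856) - 65828) + (4 - 668*I*√91)) = √((-670 - 65828) + (4 - 668*I*√91)) = √(-66498 + (4 - 668*I*√91)) = √(-66494 - 668*I*√91)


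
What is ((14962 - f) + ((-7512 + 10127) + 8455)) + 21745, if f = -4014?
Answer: 51791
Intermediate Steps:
((14962 - f) + ((-7512 + 10127) + 8455)) + 21745 = ((14962 - 1*(-4014)) + ((-7512 + 10127) + 8455)) + 21745 = ((14962 + 4014) + (2615 + 8455)) + 21745 = (18976 + 11070) + 21745 = 30046 + 21745 = 51791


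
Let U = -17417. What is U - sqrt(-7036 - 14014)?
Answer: -17417 - 5*I*sqrt(842) ≈ -17417.0 - 145.09*I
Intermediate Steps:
U - sqrt(-7036 - 14014) = -17417 - sqrt(-7036 - 14014) = -17417 - sqrt(-21050) = -17417 - 5*I*sqrt(842)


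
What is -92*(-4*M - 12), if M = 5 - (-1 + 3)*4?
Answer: 0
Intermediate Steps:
M = -3 (M = 5 - 2*4 = 5 - 1*8 = 5 - 8 = -3)
-92*(-4*M - 12) = -92*(-4*(-3) - 12) = -92*(12 - 12) = -92*0 = 0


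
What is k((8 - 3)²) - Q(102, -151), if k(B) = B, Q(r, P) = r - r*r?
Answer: 10327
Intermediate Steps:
Q(r, P) = r - r²
k((8 - 3)²) - Q(102, -151) = (8 - 3)² - 102*(1 - 1*102) = 5² - 102*(1 - 102) = 25 - 102*(-101) = 25 - 1*(-10302) = 25 + 10302 = 10327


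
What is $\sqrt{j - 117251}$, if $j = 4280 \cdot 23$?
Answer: $i \sqrt{18811} \approx 137.15 i$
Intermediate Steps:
$j = 98440$
$\sqrt{j - 117251} = \sqrt{98440 - 117251} = \sqrt{-18811} = i \sqrt{18811}$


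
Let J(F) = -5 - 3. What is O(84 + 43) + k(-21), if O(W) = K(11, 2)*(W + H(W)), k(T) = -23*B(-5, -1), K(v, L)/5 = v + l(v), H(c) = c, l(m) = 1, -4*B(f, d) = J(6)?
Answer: 15194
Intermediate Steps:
J(F) = -8
B(f, d) = 2 (B(f, d) = -1/4*(-8) = 2)
K(v, L) = 5 + 5*v (K(v, L) = 5*(v + 1) = 5*(1 + v) = 5 + 5*v)
k(T) = -46 (k(T) = -23*2 = -46)
O(W) = 120*W (O(W) = (5 + 5*11)*(W + W) = (5 + 55)*(2*W) = 60*(2*W) = 120*W)
O(84 + 43) + k(-21) = 120*(84 + 43) - 46 = 120*127 - 46 = 15240 - 46 = 15194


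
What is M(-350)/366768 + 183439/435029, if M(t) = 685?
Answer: 67577550017/159554716272 ≈ 0.42354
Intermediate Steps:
M(-350)/366768 + 183439/435029 = 685/366768 + 183439/435029 = 67577550017/159554716272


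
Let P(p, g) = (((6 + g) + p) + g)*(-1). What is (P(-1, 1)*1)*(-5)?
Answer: 35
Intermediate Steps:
P(p, g) = -6 - p - 2*g (P(p, g) = ((6 + g + p) + g)*(-1) = (6 + p + 2*g)*(-1) = -6 - p - 2*g)
(P(-1, 1)*1)*(-5) = ((-6 - 1*(-1) - 2*1)*1)*(-5) = ((-6 + 1 - 2)*1)*(-5) = -7*1*(-5) = -7*(-5) = 35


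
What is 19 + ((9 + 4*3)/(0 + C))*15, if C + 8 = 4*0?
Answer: -163/8 ≈ -20.375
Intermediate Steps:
C = -8 (C = -8 + 4*0 = -8 + 0 = -8)
19 + ((9 + 4*3)/(0 + C))*15 = 19 + ((9 + 4*3)/(0 - 8))*15 = 19 + ((9 + 12)/(-8))*15 = 19 + (21*(-⅛))*15 = 19 - 21/8*15 = 19 - 315/8 = -163/8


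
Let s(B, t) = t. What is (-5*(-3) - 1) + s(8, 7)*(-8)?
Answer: -42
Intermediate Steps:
(-5*(-3) - 1) + s(8, 7)*(-8) = (-5*(-3) - 1) + 7*(-8) = (15 - 1) - 56 = 14 - 56 = -42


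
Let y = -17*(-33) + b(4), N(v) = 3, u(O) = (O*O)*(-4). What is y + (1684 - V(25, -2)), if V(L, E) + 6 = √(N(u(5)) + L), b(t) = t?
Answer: 2255 - 2*√7 ≈ 2249.7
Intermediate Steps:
u(O) = -4*O² (u(O) = O²*(-4) = -4*O²)
V(L, E) = -6 + √(3 + L)
y = 565 (y = -17*(-33) + 4 = 561 + 4 = 565)
y + (1684 - V(25, -2)) = 565 + (1684 - (-6 + √(3 + 25))) = 565 + (1684 - (-6 + √28)) = 565 + (1684 - (-6 + 2*√7)) = 565 + (1684 + (6 - 2*√7)) = 565 + (1690 - 2*√7) = 2255 - 2*√7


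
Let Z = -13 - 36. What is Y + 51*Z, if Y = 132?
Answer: -2367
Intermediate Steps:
Z = -49
Y + 51*Z = 132 + 51*(-49) = 132 - 2499 = -2367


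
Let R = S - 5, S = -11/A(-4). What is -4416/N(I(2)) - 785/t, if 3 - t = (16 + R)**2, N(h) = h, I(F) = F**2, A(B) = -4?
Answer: -3274048/2977 ≈ -1099.8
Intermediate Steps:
S = 11/4 (S = -11/(-4) = -11*(-1/4) = 11/4 ≈ 2.7500)
R = -9/4 (R = 11/4 - 5 = -9/4 ≈ -2.2500)
t = -2977/16 (t = 3 - (16 - 9/4)**2 = 3 - (55/4)**2 = 3 - 1*3025/16 = 3 - 3025/16 = -2977/16 ≈ -186.06)
-4416/N(I(2)) - 785/t = -4416/(2**2) - 785/(-2977/16) = -4416/4 - 785*(-16/2977) = -4416*1/4 + 12560/2977 = -1104 + 12560/2977 = -3274048/2977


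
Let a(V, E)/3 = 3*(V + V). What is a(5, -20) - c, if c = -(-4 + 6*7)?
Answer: 128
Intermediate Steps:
a(V, E) = 18*V (a(V, E) = 3*(3*(V + V)) = 3*(3*(2*V)) = 3*(6*V) = 18*V)
c = -38 (c = -(-4 + 42) = -1*38 = -38)
a(5, -20) - c = 18*5 - 1*(-38) = 90 + 38 = 128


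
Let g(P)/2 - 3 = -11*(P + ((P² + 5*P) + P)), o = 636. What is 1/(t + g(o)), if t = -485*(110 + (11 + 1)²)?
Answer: -1/9120040 ≈ -1.0965e-7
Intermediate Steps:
g(P) = 6 - 154*P - 22*P² (g(P) = 6 + 2*(-11*(P + ((P² + 5*P) + P))) = 6 + 2*(-11*(P + (P² + 6*P))) = 6 + 2*(-11*(P² + 7*P)) = 6 + 2*(-77*P - 11*P²) = 6 + (-154*P - 22*P²) = 6 - 154*P - 22*P²)
t = -123190 (t = -485*(110 + 12²) = -485*(110 + 144) = -485*254 = -123190)
1/(t + g(o)) = 1/(-123190 + (6 - 154*636 - 22*636²)) = 1/(-123190 + (6 - 97944 - 22*404496)) = 1/(-123190 + (6 - 97944 - 8898912)) = 1/(-123190 - 8996850) = 1/(-9120040) = -1/9120040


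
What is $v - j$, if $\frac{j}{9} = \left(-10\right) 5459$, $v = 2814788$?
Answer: $3306098$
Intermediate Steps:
$j = -491310$ ($j = 9 \left(\left(-10\right) 5459\right) = 9 \left(-54590\right) = -491310$)
$v - j = 2814788 - -491310 = 2814788 + 491310 = 3306098$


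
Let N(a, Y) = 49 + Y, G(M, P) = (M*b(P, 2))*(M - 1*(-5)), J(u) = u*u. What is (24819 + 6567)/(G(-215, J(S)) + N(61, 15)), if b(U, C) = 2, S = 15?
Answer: 15693/45182 ≈ 0.34733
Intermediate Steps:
J(u) = u**2
G(M, P) = 2*M*(5 + M) (G(M, P) = (M*2)*(M - 1*(-5)) = (2*M)*(M + 5) = (2*M)*(5 + M) = 2*M*(5 + M))
(24819 + 6567)/(G(-215, J(S)) + N(61, 15)) = (24819 + 6567)/(2*(-215)*(5 - 215) + (49 + 15)) = 31386/(2*(-215)*(-210) + 64) = 31386/(90300 + 64) = 31386/90364 = 31386*(1/90364) = 15693/45182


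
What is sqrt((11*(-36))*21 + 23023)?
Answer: sqrt(14707) ≈ 121.27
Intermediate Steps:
sqrt((11*(-36))*21 + 23023) = sqrt(-396*21 + 23023) = sqrt(-8316 + 23023) = sqrt(14707)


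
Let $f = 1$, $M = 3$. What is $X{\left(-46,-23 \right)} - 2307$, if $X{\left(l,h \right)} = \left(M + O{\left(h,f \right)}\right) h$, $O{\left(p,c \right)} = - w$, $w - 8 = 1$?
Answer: $-2169$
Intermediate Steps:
$w = 9$ ($w = 8 + 1 = 9$)
$O{\left(p,c \right)} = -9$ ($O{\left(p,c \right)} = \left(-1\right) 9 = -9$)
$X{\left(l,h \right)} = - 6 h$ ($X{\left(l,h \right)} = \left(3 - 9\right) h = - 6 h$)
$X{\left(-46,-23 \right)} - 2307 = \left(-6\right) \left(-23\right) - 2307 = 138 - 2307 = -2169$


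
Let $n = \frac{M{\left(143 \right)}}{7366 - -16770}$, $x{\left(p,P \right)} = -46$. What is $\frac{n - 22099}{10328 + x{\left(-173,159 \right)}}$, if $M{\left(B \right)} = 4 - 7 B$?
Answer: $- \frac{533382461}{248166352} \approx -2.1493$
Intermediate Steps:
$n = - \frac{997}{24136}$ ($n = \frac{4 - 1001}{7366 - -16770} = \frac{4 - 1001}{7366 + 16770} = - \frac{997}{24136} \approx -0.041308$)
$\frac{n - 22099}{10328 + x{\left(-173,159 \right)}} = \frac{- \frac{997}{24136} - 22099}{10328 - 46} = - \frac{533382461}{24136 \cdot 10282} = \left(- \frac{533382461}{24136}\right) \frac{1}{10282} = - \frac{533382461}{248166352}$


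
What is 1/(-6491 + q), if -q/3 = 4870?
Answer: -1/21101 ≈ -4.7391e-5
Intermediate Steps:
q = -14610 (q = -3*4870 = -14610)
1/(-6491 + q) = 1/(-6491 - 14610) = 1/(-21101) = -1/21101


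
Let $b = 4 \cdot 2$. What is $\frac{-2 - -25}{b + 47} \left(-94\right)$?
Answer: $- \frac{2162}{55} \approx -39.309$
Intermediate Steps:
$b = 8$
$\frac{-2 - -25}{b + 47} \left(-94\right) = \frac{-2 - -25}{8 + 47} \left(-94\right) = \frac{-2 + 25}{55} \left(-94\right) = \frac{1}{55} \cdot 23 \left(-94\right) = \frac{23}{55} \left(-94\right) = - \frac{2162}{55}$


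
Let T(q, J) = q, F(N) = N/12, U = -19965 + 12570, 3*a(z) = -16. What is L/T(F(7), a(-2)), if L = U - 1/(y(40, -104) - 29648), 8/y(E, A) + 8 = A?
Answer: -36833577852/2905511 ≈ -12677.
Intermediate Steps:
y(E, A) = 8/(-8 + A)
a(z) = -16/3 (a(z) = (⅓)*(-16) = -16/3)
U = -7395
F(N) = N/12 (F(N) = N*(1/12) = N/12)
L = -3069464821/415073 (L = -7395 - 1/(8/(-8 - 104) - 29648) = -7395 - 1/(8/(-112) - 29648) = -7395 - 1/(8*(-1/112) - 29648) = -7395 - 1/(-1/14 - 29648) = -7395 - 1/(-415073/14) = -7395 - 1*(-14/415073) = -7395 + 14/415073 = -3069464821/415073 ≈ -7395.0)
L/T(F(7), a(-2)) = -3069464821/(415073*((1/12)*7)) = -3069464821/(415073*7/12) = -3069464821/415073*12/7 = -36833577852/2905511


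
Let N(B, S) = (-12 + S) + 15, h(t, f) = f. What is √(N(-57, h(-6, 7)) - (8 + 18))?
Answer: 4*I ≈ 4.0*I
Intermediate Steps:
N(B, S) = 3 + S
√(N(-57, h(-6, 7)) - (8 + 18)) = √((3 + 7) - (8 + 18)) = √(10 - 1*26) = √(10 - 26) = √(-16) = 4*I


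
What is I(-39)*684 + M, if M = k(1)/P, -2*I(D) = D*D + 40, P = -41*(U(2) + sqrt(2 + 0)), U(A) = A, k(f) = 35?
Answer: -21888377/41 + 35*sqrt(2)/82 ≈ -5.3386e+5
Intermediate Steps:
P = -82 - 41*sqrt(2) (P = -41*(2 + sqrt(2 + 0)) = -41*(2 + sqrt(2)) = -82 - 41*sqrt(2) ≈ -139.98)
I(D) = -20 - D**2/2 (I(D) = -(D*D + 40)/2 = -(D**2 + 40)/2 = -(40 + D**2)/2 = -20 - D**2/2)
M = 35/(-82 - 41*sqrt(2)) ≈ -0.25003
I(-39)*684 + M = (-20 - 1/2*(-39)**2)*684 + (-35/41 + 35*sqrt(2)/82) = (-20 - 1/2*1521)*684 + (-35/41 + 35*sqrt(2)/82) = (-20 - 1521/2)*684 + (-35/41 + 35*sqrt(2)/82) = -1561/2*684 + (-35/41 + 35*sqrt(2)/82) = -533862 + (-35/41 + 35*sqrt(2)/82) = -21888377/41 + 35*sqrt(2)/82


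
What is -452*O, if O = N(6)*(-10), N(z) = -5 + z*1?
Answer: 4520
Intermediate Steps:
N(z) = -5 + z
O = -10 (O = (-5 + 6)*(-10) = 1*(-10) = -10)
-452*O = -452*(-10) = 4520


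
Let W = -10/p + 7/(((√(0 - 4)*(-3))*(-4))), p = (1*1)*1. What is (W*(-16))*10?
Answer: 1600 + 140*I/3 ≈ 1600.0 + 46.667*I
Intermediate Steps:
p = 1 (p = 1*1 = 1)
W = -10 - 7*I/24 (W = -10/1 + 7/(((√(0 - 4)*(-3))*(-4))) = -10*1 + 7/(((√(-4)*(-3))*(-4))) = -10 + 7/((((2*I)*(-3))*(-4))) = -10 + 7/((-6*I*(-4))) = -10 + 7/((24*I)) = -10 + 7*(-I/24) = -10 - 7*I/24 ≈ -10.0 - 0.29167*I)
(W*(-16))*10 = ((-10 - 7*I/24)*(-16))*10 = (160 + 14*I/3)*10 = 1600 + 140*I/3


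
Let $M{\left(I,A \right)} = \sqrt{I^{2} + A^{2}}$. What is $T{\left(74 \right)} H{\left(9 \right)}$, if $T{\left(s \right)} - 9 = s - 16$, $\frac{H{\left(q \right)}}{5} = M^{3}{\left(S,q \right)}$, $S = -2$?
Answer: $28475 \sqrt{85} \approx 2.6253 \cdot 10^{5}$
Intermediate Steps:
$M{\left(I,A \right)} = \sqrt{A^{2} + I^{2}}$
$H{\left(q \right)} = 5 \left(4 + q^{2}\right)^{\frac{3}{2}}$ ($H{\left(q \right)} = 5 \left(\sqrt{q^{2} + \left(-2\right)^{2}}\right)^{3} = 5 \left(\sqrt{q^{2} + 4}\right)^{3} = 5 \left(\sqrt{4 + q^{2}}\right)^{3} = 5 \left(4 + q^{2}\right)^{\frac{3}{2}}$)
$T{\left(s \right)} = -7 + s$ ($T{\left(s \right)} = 9 + \left(s - 16\right) = 9 + \left(-16 + s\right) = -7 + s$)
$T{\left(74 \right)} H{\left(9 \right)} = \left(-7 + 74\right) 5 \left(4 + 9^{2}\right)^{\frac{3}{2}} = 67 \cdot 5 \left(4 + 81\right)^{\frac{3}{2}} = 67 \cdot 5 \cdot 85^{\frac{3}{2}} = 67 \cdot 5 \cdot 85 \sqrt{85} = 67 \cdot 425 \sqrt{85} = 28475 \sqrt{85}$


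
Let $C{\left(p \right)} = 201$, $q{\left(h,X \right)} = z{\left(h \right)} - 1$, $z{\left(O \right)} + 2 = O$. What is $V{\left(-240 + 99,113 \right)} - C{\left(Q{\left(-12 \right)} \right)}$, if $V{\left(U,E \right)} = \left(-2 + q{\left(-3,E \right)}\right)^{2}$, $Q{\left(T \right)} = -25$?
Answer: $-137$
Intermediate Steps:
$z{\left(O \right)} = -2 + O$
$q{\left(h,X \right)} = -3 + h$ ($q{\left(h,X \right)} = \left(-2 + h\right) - 1 = -3 + h$)
$V{\left(U,E \right)} = 64$ ($V{\left(U,E \right)} = \left(-2 - 6\right)^{2} = \left(-8\right)^{2} = 64$)
$V{\left(-240 + 99,113 \right)} - C{\left(Q{\left(-12 \right)} \right)} = 64 - 201 = -137$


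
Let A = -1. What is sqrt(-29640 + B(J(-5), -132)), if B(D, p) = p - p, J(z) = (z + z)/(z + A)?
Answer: 2*I*sqrt(7410) ≈ 172.16*I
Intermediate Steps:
J(z) = 2*z/(-1 + z) (J(z) = (z + z)/(z - 1) = (2*z)/(-1 + z) = 2*z/(-1 + z))
B(D, p) = 0
sqrt(-29640 + B(J(-5), -132)) = sqrt(-29640 + 0) = sqrt(-29640) = 2*I*sqrt(7410)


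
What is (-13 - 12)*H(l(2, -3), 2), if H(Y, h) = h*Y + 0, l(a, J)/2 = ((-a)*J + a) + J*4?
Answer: 400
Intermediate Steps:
l(a, J) = 2*a + 8*J - 2*J*a (l(a, J) = 2*(((-a)*J + a) + J*4) = 2*((-J*a + a) + 4*J) = 2*((a - J*a) + 4*J) = 2*(a + 4*J - J*a) = 2*a + 8*J - 2*J*a)
H(Y, h) = Y*h (H(Y, h) = Y*h + 0 = Y*h)
(-13 - 12)*H(l(2, -3), 2) = (-13 - 12)*((2*2 + 8*(-3) - 2*(-3)*2)*2) = -25*(4 - 24 + 12)*2 = -(-200)*2 = -25*(-16) = 400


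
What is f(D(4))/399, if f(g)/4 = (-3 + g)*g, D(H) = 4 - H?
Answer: 0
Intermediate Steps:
f(g) = 4*g*(-3 + g) (f(g) = 4*((-3 + g)*g) = 4*(g*(-3 + g)) = 4*g*(-3 + g))
f(D(4))/399 = (4*(4 - 1*4)*(-3 + (4 - 1*4)))/399 = (4*(4 - 4)*(-3 + (4 - 4)))*(1/399) = (4*0*(-3 + 0))*(1/399) = (4*0*(-3))*(1/399) = 0*(1/399) = 0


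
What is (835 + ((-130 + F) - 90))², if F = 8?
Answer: 388129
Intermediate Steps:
(835 + ((-130 + F) - 90))² = (835 + ((-130 + 8) - 90))² = (835 + (-122 - 90))² = (835 - 212)² = 623² = 388129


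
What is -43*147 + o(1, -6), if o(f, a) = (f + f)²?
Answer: -6317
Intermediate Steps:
o(f, a) = 4*f² (o(f, a) = (2*f)² = 4*f²)
-43*147 + o(1, -6) = -43*147 + 4*1² = -6321 + 4*1 = -6321 + 4 = -6317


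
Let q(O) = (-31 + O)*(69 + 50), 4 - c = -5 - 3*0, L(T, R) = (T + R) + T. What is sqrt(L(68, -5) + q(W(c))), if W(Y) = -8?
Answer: I*sqrt(4510) ≈ 67.156*I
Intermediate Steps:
L(T, R) = R + 2*T (L(T, R) = (R + T) + T = R + 2*T)
c = 9 (c = 4 - (-5 - 3*0) = 4 - (-5 + 0) = 4 - 1*(-5) = 4 + 5 = 9)
q(O) = -3689 + 119*O (q(O) = (-31 + O)*119 = -3689 + 119*O)
sqrt(L(68, -5) + q(W(c))) = sqrt((-5 + 2*68) + (-3689 + 119*(-8))) = sqrt((-5 + 136) + (-3689 - 952)) = sqrt(131 - 4641) = sqrt(-4510) = I*sqrt(4510)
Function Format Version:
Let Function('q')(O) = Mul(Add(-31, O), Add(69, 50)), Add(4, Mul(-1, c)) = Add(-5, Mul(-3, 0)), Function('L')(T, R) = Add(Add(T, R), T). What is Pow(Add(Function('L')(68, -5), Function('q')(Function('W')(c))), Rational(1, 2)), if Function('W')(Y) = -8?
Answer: Mul(I, Pow(4510, Rational(1, 2))) ≈ Mul(67.156, I)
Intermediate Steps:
Function('L')(T, R) = Add(R, Mul(2, T)) (Function('L')(T, R) = Add(Add(R, T), T) = Add(R, Mul(2, T)))
c = 9 (c = Add(4, Mul(-1, Add(-5, Mul(-3, 0)))) = Add(4, Mul(-1, Add(-5, 0))) = Add(4, Mul(-1, -5)) = Add(4, 5) = 9)
Function('q')(O) = Add(-3689, Mul(119, O)) (Function('q')(O) = Mul(Add(-31, O), 119) = Add(-3689, Mul(119, O)))
Pow(Add(Function('L')(68, -5), Function('q')(Function('W')(c))), Rational(1, 2)) = Pow(Add(Add(-5, Mul(2, 68)), Add(-3689, Mul(119, -8))), Rational(1, 2)) = Pow(Add(Add(-5, 136), Add(-3689, -952)), Rational(1, 2)) = Pow(Add(131, -4641), Rational(1, 2)) = Pow(-4510, Rational(1, 2)) = Mul(I, Pow(4510, Rational(1, 2)))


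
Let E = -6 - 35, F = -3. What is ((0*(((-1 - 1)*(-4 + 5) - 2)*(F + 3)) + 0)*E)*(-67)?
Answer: 0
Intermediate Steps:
E = -41
((0*(((-1 - 1)*(-4 + 5) - 2)*(F + 3)) + 0)*E)*(-67) = ((0*(((-1 - 1)*(-4 + 5) - 2)*(-3 + 3)) + 0)*(-41))*(-67) = ((0*((-2*1 - 2)*0) + 0)*(-41))*(-67) = ((0*((-2 - 2)*0) + 0)*(-41))*(-67) = ((0*(-4*0) + 0)*(-41))*(-67) = ((0*0 + 0)*(-41))*(-67) = ((0 + 0)*(-41))*(-67) = (0*(-41))*(-67) = 0*(-67) = 0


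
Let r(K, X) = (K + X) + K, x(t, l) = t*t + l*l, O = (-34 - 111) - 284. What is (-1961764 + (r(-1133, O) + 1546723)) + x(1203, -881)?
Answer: 1805634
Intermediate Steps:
O = -429 (O = -145 - 284 = -429)
x(t, l) = l**2 + t**2 (x(t, l) = t**2 + l**2 = l**2 + t**2)
r(K, X) = X + 2*K
(-1961764 + (r(-1133, O) + 1546723)) + x(1203, -881) = (-1961764 + ((-429 + 2*(-1133)) + 1546723)) + ((-881)**2 + 1203**2) = (-1961764 + ((-429 - 2266) + 1546723)) + (776161 + 1447209) = (-1961764 + (-2695 + 1546723)) + 2223370 = (-1961764 + 1544028) + 2223370 = -417736 + 2223370 = 1805634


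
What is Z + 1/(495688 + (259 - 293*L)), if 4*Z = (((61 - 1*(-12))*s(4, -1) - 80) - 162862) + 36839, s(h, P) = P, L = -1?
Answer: -15653394559/496240 ≈ -31544.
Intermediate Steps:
Z = -31544 (Z = ((((61 - 1*(-12))*(-1) - 80) - 162862) + 36839)/4 = ((((61 + 12)*(-1) - 80) - 162862) + 36839)/4 = (((73*(-1) - 80) - 162862) + 36839)/4 = (((-73 - 80) - 162862) + 36839)/4 = ((-153 - 162862) + 36839)/4 = (-163015 + 36839)/4 = (1/4)*(-126176) = -31544)
Z + 1/(495688 + (259 - 293*L)) = -31544 + 1/(495688 + (259 - 293*(-1))) = -31544 + 1/(495688 + (259 + 293)) = -31544 + 1/(495688 + 552) = -31544 + 1/496240 = -15653394559/496240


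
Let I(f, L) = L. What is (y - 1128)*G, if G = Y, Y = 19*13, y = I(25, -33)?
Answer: -286767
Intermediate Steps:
y = -33
Y = 247
G = 247
(y - 1128)*G = (-33 - 1128)*247 = -1161*247 = -286767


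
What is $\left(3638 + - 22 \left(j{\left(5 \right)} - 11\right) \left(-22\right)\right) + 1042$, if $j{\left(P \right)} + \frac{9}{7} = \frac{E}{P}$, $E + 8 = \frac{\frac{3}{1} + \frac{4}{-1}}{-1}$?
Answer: $- \frac{68036}{35} \approx -1943.9$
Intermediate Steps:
$E = -7$ ($E = -8 + \frac{\frac{3}{1} + \frac{4}{-1}}{-1} = -8 + \left(3 \cdot 1 + 4 \left(-1\right)\right) \left(-1\right) = -8 + \left(3 - 4\right) \left(-1\right) = -8 - -1 = -8 + 1 = -7$)
$j{\left(P \right)} = - \frac{9}{7} - \frac{7}{P}$
$\left(3638 + - 22 \left(j{\left(5 \right)} - 11\right) \left(-22\right)\right) + 1042 = \left(3638 + - 22 \left(\left(- \frac{9}{7} - \frac{7}{5}\right) - 11\right) \left(-22\right)\right) + 1042 = \left(3638 + - 22 \left(- \frac{94}{35} - 11\right) \left(-22\right)\right) + 1042 = \left(3638 + \left(-22\right) \left(- \frac{479}{35}\right) \left(-22\right)\right) + 1042 = \left(3638 + \frac{10538}{35} \left(-22\right)\right) + 1042 = \left(3638 - \frac{231836}{35}\right) + 1042 = - \frac{104506}{35} + 1042 = - \frac{68036}{35}$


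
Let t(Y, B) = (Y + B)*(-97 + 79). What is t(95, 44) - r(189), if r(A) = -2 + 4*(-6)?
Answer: -2476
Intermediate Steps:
r(A) = -26 (r(A) = -2 - 24 = -26)
t(Y, B) = -18*B - 18*Y (t(Y, B) = (B + Y)*(-18) = -18*B - 18*Y)
t(95, 44) - r(189) = (-18*44 - 18*95) - 1*(-26) = (-792 - 1710) + 26 = -2502 + 26 = -2476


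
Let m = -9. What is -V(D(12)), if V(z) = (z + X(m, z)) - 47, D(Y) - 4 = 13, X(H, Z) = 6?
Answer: 24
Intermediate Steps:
D(Y) = 17 (D(Y) = 4 + 13 = 17)
V(z) = -41 + z (V(z) = (z + 6) - 47 = (6 + z) - 47 = -41 + z)
-V(D(12)) = -(-41 + 17) = -1*(-24) = 24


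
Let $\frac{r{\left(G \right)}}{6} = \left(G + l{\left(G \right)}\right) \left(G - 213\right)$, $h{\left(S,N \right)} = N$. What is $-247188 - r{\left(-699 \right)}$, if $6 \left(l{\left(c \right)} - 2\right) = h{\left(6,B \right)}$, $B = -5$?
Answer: $-4065732$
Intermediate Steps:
$l{\left(c \right)} = \frac{7}{6}$ ($l{\left(c \right)} = 2 + \frac{1}{6} \left(-5\right) = 2 - \frac{5}{6} = \frac{7}{6}$)
$r{\left(G \right)} = 6 \left(-213 + G\right) \left(\frac{7}{6} + G\right)$ ($r{\left(G \right)} = 6 \left(G + \frac{7}{6}\right) \left(G - 213\right) = 6 \left(\frac{7}{6} + G\right) \left(-213 + G\right) = 6 \left(-213 + G\right) \left(\frac{7}{6} + G\right)$)
$-247188 - r{\left(-699 \right)} = -247188 - \left(-1491 - -888429 + 6 \left(-699\right)^{2}\right) = -247188 - \left(-1491 + 888429 + 6 \cdot 488601\right) = -247188 - \left(-1491 + 888429 + 2931606\right) = -247188 - 3818544 = -4065732$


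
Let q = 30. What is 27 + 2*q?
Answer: 87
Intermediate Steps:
27 + 2*q = 27 + 2*30 = 27 + 60 = 87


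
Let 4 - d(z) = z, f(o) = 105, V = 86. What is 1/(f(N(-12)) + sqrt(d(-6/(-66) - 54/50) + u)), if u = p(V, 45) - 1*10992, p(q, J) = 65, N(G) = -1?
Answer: 4125/862204 - 5*I*sqrt(674267)/862204 ≈ 0.0047842 - 0.0047619*I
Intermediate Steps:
u = -10927 (u = 65 - 1*10992 = 65 - 10992 = -10927)
d(z) = 4 - z
1/(f(N(-12)) + sqrt(d(-6/(-66) - 54/50) + u)) = 1/(105 + sqrt((4 - (-6/(-66) - 54/50)) - 10927)) = 1/(105 + sqrt((4 - (-6*(-1/66) - 54*1/50)) - 10927)) = 1/(105 + sqrt((4 - (1/11 - 27/25)) - 10927)) = 1/(105 + sqrt((4 - 1*(-272/275)) - 10927)) = 1/(105 + sqrt((4 + 272/275) - 10927)) = 1/(105 + sqrt(1372/275 - 10927)) = 1/(105 + sqrt(-3003553/275)) = 1/(105 + 7*I*sqrt(674267)/55)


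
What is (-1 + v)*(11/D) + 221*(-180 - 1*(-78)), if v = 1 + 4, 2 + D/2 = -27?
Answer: -653740/29 ≈ -22543.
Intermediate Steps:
D = -58 (D = -4 + 2*(-27) = -4 - 54 = -58)
v = 5
(-1 + v)*(11/D) + 221*(-180 - 1*(-78)) = (-1 + 5)*(11/(-58)) + 221*(-180 - 1*(-78)) = 4*(11*(-1/58)) + 221*(-180 + 78) = 4*(-11/58) + 221*(-102) = -22/29 - 22542 = -653740/29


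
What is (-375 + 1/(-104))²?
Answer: 1521078001/10816 ≈ 1.4063e+5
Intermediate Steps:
(-375 + 1/(-104))² = (-375 - 1/104)² = (-39001/104)² = 1521078001/10816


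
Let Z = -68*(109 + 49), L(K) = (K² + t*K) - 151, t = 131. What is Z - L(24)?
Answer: -14313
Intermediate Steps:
L(K) = -151 + K² + 131*K (L(K) = (K² + 131*K) - 151 = -151 + K² + 131*K)
Z = -10744 (Z = -68*158 = -10744)
Z - L(24) = -10744 - (-151 + 24² + 131*24) = -10744 - (-151 + 576 + 3144) = -10744 - 1*3569 = -10744 - 3569 = -14313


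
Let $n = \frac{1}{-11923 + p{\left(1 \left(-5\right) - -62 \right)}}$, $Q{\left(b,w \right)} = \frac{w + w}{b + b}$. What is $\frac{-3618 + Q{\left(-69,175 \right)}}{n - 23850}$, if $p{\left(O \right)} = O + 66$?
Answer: $\frac{2947840600}{19418670069} \approx 0.1518$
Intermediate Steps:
$Q{\left(b,w \right)} = \frac{w}{b}$ ($Q{\left(b,w \right)} = \frac{2 w}{2 b} = 2 w \frac{1}{2 b} = \frac{w}{b}$)
$p{\left(O \right)} = 66 + O$
$n = - \frac{1}{11800}$ ($n = \frac{1}{-11923 + \left(66 + \left(1 \left(-5\right) - -62\right)\right)} = \frac{1}{-11923 + \left(66 + \left(-5 + 62\right)\right)} = \frac{1}{-11923 + \left(66 + 57\right)} = \frac{1}{-11923 + 123} = \frac{1}{-11800} = - \frac{1}{11800} \approx -8.4746 \cdot 10^{-5}$)
$\frac{-3618 + Q{\left(-69,175 \right)}}{n - 23850} = \frac{-3618 + \frac{175}{-69}}{- \frac{1}{11800} - 23850} = \frac{-3618 + 175 \left(- \frac{1}{69}\right)}{- \frac{281430001}{11800}} = \left(-3618 - \frac{175}{69}\right) \left(- \frac{11800}{281430001}\right) = \left(- \frac{249817}{69}\right) \left(- \frac{11800}{281430001}\right) = \frac{2947840600}{19418670069}$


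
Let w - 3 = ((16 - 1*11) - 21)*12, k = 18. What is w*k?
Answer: -3402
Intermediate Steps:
w = -189 (w = 3 + ((16 - 1*11) - 21)*12 = 3 + ((16 - 11) - 21)*12 = 3 + (5 - 21)*12 = 3 - 16*12 = 3 - 192 = -189)
w*k = -189*18 = -3402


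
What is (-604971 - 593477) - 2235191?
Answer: -3433639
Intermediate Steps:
(-604971 - 593477) - 2235191 = -1198448 - 2235191 = -3433639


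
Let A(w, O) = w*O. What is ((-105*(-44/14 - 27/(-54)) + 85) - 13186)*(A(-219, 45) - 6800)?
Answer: 427150785/2 ≈ 2.1358e+8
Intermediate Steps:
A(w, O) = O*w
((-105*(-44/14 - 27/(-54)) + 85) - 13186)*(A(-219, 45) - 6800) = ((-105*(-44/14 - 27/(-54)) + 85) - 13186)*(45*(-219) - 6800) = ((-105*(-44*1/14 - 27*(-1/54)) + 85) - 13186)*(-9855 - 6800) = ((-105*(-22/7 + 1/2) + 85) - 13186)*(-16655) = ((-105*(-37/14) + 85) - 13186)*(-16655) = ((555/2 + 85) - 13186)*(-16655) = (725/2 - 13186)*(-16655) = -25647/2*(-16655) = 427150785/2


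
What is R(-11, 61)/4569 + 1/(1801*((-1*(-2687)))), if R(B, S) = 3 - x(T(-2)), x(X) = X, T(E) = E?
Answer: 24201004/22110702303 ≈ 0.0010945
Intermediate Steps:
R(B, S) = 5 (R(B, S) = 3 - 1*(-2) = 3 + 2 = 5)
R(-11, 61)/4569 + 1/(1801*((-1*(-2687)))) = 5/4569 + 1/(1801*((-1*(-2687)))) = 5*(1/4569) + (1/1801)/2687 = 5/4569 + (1/1801)*(1/2687) = 5/4569 + 1/4839287 = 24201004/22110702303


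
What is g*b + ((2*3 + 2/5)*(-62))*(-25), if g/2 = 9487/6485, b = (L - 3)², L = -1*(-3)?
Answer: 9920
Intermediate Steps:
L = 3
b = 0 (b = (3 - 3)² = 0² = 0)
g = 18974/6485 (g = 2*(9487/6485) = 18974/6485 ≈ 2.9258)
g*b + ((2*3 + 2/5)*(-62))*(-25) = (18974/6485)*0 + ((2*3 + 2/5)*(-62))*(-25) = 0 + ((6 + 2*(⅕))*(-62))*(-25) = 0 + ((6 + ⅖)*(-62))*(-25) = 0 + ((32/5)*(-62))*(-25) = 0 - 1984/5*(-25) = 0 + 9920 = 9920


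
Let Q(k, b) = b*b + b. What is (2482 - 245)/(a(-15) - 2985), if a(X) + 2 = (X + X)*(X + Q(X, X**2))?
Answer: -2237/1528037 ≈ -0.0014640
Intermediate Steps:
Q(k, b) = b + b**2 (Q(k, b) = b**2 + b = b + b**2)
a(X) = -2 + 2*X*(X + X**2*(1 + X**2)) (a(X) = -2 + (X + X)*(X + X**2*(1 + X**2)) = -2 + (2*X)*(X + X**2*(1 + X**2)) = -2 + 2*X*(X + X**2*(1 + X**2)))
(2482 - 245)/(a(-15) - 2985) = (2482 - 245)/((-2 + 2*(-15)**2 + 2*(-15)**3 + 2*(-15)**5) - 2985) = 2237/((-2 + 2*225 + 2*(-3375) + 2*(-759375)) - 2985) = 2237/((-2 + 450 - 6750 - 1518750) - 2985) = 2237/(-1525052 - 2985) = 2237/(-1528037) = 2237*(-1/1528037) = -2237/1528037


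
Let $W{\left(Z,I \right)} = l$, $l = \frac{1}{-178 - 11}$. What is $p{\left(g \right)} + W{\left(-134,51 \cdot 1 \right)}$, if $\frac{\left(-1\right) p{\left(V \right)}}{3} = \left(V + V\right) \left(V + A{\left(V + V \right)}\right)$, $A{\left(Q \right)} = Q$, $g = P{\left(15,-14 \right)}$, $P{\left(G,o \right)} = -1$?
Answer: $- \frac{3403}{189} \approx -18.005$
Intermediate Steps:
$g = -1$
$p{\left(V \right)} = - 18 V^{2}$ ($p{\left(V \right)} = - 3 \left(V + V\right) \left(V + \left(V + V\right)\right) = - 3 \cdot 2 V \left(V + 2 V\right) = - 3 \cdot 2 V 3 V = - 3 \cdot 6 V^{2} = - 18 V^{2}$)
$l = - \frac{1}{189}$ ($l = \frac{1}{-189} = - \frac{1}{189} \approx -0.005291$)
$W{\left(Z,I \right)} = - \frac{1}{189}$
$p{\left(g \right)} + W{\left(-134,51 \cdot 1 \right)} = - 18 \left(-1\right)^{2} - \frac{1}{189} = \left(-18\right) 1 - \frac{1}{189} = -18 - \frac{1}{189} = - \frac{3403}{189}$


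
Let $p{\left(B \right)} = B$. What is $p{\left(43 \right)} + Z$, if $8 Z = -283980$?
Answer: $- \frac{70909}{2} \approx -35455.0$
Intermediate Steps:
$Z = - \frac{70995}{2}$ ($Z = \frac{1}{8} \left(-283980\right) = - \frac{70995}{2} \approx -35498.0$)
$p{\left(43 \right)} + Z = 43 - \frac{70995}{2} = - \frac{70909}{2}$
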